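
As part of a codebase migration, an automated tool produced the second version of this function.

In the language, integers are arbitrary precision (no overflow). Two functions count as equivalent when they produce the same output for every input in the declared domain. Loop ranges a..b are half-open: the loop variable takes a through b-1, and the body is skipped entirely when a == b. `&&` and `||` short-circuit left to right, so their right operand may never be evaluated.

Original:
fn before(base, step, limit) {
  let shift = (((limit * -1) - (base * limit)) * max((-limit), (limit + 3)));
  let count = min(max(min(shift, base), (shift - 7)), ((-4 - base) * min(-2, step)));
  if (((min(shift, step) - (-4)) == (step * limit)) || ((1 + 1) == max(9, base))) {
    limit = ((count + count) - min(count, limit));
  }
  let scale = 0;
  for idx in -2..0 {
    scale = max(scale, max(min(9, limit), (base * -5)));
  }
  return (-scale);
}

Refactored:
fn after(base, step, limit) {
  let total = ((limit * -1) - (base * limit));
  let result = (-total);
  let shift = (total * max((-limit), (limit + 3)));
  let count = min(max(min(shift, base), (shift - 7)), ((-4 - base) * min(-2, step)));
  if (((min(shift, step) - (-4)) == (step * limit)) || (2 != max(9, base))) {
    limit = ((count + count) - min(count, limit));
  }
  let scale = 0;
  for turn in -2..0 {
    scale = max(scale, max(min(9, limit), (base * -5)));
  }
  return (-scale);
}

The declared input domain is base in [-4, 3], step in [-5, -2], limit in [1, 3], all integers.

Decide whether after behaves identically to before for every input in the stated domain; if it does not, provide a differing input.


These are not equivalent — on base=0, step=-5, limit=1 the outputs split (-1 vs 0).
before: shift := -4 | count := -4 | (((min(shift, step) - (-4)) == (step * limit)) || ((1 + 1) == max(9, base))): false | scale := 0 | iter idx=-2: | scale := 1 | iter idx=-1: | scale := 1 | result -1
after: total := -1 | result := 1 | shift := -4 | count := -4 | (((min(shift, step) - (-4)) == (step * limit)) || (2 != max(9, base))): true | limit := -4 | scale := 0 | iter turn=-2: | scale := 0 | iter turn=-1: | scale := 0 | result 0
verdict: not equivalent; witness: base=0, step=-5, limit=1


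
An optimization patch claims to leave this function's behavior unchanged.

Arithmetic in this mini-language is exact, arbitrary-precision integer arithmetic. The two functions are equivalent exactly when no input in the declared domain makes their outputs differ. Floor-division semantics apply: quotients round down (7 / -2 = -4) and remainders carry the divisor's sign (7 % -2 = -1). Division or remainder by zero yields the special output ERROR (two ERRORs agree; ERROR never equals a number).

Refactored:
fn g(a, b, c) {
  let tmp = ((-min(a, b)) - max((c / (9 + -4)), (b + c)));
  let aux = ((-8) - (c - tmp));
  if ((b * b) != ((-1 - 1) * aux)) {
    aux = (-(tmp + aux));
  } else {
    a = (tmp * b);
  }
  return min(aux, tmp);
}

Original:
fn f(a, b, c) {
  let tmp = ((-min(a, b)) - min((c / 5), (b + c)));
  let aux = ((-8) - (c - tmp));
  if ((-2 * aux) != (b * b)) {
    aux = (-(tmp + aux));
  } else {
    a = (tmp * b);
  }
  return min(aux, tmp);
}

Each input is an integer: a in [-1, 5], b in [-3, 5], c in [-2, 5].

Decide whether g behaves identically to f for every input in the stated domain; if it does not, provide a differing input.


On input a=-1, b=-3, c=-2, f returns -10 while g returns -2.
verdict: not equivalent; witness: a=-1, b=-3, c=-2


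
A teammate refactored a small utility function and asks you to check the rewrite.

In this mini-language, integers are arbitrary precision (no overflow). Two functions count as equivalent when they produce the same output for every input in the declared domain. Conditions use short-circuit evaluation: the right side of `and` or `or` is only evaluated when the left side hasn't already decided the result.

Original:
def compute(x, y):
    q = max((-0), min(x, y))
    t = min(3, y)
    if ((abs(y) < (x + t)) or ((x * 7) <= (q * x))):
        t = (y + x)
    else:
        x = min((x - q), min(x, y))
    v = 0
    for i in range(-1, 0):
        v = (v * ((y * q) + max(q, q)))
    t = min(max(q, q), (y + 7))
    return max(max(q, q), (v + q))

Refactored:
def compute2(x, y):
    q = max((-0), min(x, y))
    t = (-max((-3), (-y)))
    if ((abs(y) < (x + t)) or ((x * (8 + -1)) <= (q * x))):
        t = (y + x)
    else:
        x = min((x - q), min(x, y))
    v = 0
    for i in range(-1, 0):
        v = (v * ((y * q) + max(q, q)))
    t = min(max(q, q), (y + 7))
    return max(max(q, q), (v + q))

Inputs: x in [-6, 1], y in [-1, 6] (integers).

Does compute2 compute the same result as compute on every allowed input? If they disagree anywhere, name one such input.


Differences: arithmetic usage differs; also min/max/abs usage differs; also constant usage differs — yet all 64 inputs agree.
verdict: equivalent


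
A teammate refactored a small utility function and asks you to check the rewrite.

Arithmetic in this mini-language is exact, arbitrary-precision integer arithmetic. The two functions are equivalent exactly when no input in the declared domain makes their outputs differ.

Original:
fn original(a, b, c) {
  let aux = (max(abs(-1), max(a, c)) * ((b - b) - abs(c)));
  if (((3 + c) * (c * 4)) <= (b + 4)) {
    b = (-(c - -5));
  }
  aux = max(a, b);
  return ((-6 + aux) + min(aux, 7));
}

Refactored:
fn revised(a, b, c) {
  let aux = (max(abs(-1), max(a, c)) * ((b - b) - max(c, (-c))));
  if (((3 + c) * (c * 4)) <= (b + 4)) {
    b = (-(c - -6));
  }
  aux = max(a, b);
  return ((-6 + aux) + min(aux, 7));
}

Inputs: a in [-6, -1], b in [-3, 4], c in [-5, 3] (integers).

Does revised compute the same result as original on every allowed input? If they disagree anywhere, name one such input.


There is a counterexample at a=-6, b=-3, c=-3: -10 on one side, -12 on the other.
original: aux := -3 | (((3 + c) * (c * 4)) <= (b + 4)): true | b := -2 | aux := -2 | result -10
revised: aux := -3 | (((3 + c) * (c * 4)) <= (b + 4)): true | b := -3 | aux := -3 | result -12
verdict: not equivalent; witness: a=-6, b=-3, c=-3


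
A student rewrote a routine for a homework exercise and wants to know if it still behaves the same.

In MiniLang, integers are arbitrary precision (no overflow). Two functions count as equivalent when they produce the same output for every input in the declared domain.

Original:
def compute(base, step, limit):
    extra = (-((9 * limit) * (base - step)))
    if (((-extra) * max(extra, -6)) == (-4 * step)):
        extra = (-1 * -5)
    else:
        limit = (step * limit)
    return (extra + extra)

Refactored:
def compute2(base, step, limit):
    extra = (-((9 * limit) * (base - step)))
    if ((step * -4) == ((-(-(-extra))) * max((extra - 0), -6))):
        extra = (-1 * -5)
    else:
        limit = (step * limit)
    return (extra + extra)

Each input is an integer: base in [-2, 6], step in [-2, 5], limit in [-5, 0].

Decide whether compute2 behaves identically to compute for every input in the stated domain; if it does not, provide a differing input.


Side by side, the visible changes include: constant usage differs; also arithmetic usage differs.
Tracing base=-2, step=2, limit=-3: compute: extra becomes -108; next (((-extra) * max(extra, -6)) == (-4 * step)) evaluates to false; next limit becomes -6; next final value -216 | compute2: extra becomes -108; next ((step * -4) == ((-(-(-extra))) * max((extra - 0), -6))) evaluates to false; next limit becomes -6; next final value -216 — matching result -216.
Sweeping the whole domain (432 inputs) finds no disagreement.
verdict: equivalent


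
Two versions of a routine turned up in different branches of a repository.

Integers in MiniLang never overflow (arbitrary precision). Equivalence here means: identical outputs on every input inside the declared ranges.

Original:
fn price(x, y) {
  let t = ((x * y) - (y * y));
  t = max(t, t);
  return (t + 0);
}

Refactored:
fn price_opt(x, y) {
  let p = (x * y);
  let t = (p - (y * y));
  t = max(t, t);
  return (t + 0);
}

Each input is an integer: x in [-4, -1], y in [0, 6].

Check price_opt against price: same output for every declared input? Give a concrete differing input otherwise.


This is a faithful refactor — statement counts differ, local variable names differ, but the computed results match everywhere.
As a probe, take x=-1, y=0: price runs t = 0; t = 0; return 0; price_opt runs p = 0; t = 0; t = 0; return 0; both end at 0.
Every one of the 28 inputs gives matching results.
verdict: equivalent


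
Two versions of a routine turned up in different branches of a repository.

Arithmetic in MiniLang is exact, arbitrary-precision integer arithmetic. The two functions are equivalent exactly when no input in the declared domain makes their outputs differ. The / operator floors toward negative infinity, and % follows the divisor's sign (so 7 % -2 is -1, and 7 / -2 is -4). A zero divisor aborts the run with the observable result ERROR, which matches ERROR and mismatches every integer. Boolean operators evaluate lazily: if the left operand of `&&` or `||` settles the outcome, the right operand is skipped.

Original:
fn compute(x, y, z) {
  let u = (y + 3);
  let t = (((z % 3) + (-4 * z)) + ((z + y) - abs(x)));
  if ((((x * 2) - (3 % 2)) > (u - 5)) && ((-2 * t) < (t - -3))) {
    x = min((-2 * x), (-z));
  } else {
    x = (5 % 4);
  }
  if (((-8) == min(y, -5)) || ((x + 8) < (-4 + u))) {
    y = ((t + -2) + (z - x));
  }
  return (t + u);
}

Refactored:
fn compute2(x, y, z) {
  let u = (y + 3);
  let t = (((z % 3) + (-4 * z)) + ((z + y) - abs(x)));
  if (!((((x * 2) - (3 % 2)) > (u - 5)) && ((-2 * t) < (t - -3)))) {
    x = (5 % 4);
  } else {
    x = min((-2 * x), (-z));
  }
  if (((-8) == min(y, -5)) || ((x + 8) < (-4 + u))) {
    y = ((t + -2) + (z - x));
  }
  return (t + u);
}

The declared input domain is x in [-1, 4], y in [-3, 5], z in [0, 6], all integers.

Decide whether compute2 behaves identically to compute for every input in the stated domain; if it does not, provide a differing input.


The two versions differ — the changes include boolean connective usage differs.
Spot check at x=1, y=4, z=0 — compute: u=7, then t=3, then ((((x * 2) - (3 % 2)) > (u - 5)) && ((-2 * t) < (t - -3))) is false, then x=1, then (((-8) == min(y, -5)) || ((x + 8) < (-4 + u))) is false, then returns 10. compute2: u=7, then t=3, then (!((((x * 2) - (3 % 2)) > (u - 5)) && ((-2 * t) < (t - -3)))) is true, then x=1, then (((-8) == min(y, -5)) || ((x + 8) < (-4 + u))) is false, then returns 10. Both give 10.
Sweeping the whole domain (378 inputs) finds no disagreement.
verdict: equivalent


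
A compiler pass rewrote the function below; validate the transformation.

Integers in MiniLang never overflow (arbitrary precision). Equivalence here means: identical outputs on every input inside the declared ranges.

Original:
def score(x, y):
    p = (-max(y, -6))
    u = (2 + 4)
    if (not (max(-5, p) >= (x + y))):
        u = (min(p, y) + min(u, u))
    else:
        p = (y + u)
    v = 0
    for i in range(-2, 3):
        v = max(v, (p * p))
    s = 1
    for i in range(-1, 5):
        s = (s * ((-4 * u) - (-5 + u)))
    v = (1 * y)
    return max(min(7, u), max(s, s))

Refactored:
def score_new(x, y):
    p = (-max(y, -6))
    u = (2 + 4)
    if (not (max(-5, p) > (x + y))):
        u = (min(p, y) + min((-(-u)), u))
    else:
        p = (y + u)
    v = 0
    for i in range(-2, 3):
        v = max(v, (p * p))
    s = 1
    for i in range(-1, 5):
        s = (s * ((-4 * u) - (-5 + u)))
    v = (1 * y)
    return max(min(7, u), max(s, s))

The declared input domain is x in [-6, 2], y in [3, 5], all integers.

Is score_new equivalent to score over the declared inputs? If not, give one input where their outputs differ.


Not equivalent: x=-6, y=3 separates them (244140625 vs 1000000).
score: p becomes -3; next u becomes 6; next (not (max(-5, p) >= (x + y))) evaluates to false; next p becomes 9; next v becomes 0; next at i=-2:; next v becomes 81; next at i=-1:; next v becomes 81; next at i=0:; next v becomes 81; next at i=1:; next v becomes 81; next at i=2:; next v becomes 81; next s becomes 1; next at i=-1:; next s becomes -25; next at i=0:; next s becomes 625; next at i=1:; next s becomes -15625; next at i=2:; next s becomes 390625; next at i=3:; next s becomes -9765625; next at i=4:; next s becomes 244140625; next v becomes 3; next final value 244140625
score_new: p becomes -3; next u becomes 6; next (not (max(-5, p) > (x + y))) evaluates to true; next u becomes 3; next v becomes 0; next at i=-2:; next v becomes 9; next at i=-1:; next v becomes 9; next at i=0:; next v becomes 9; next at i=1:; next v becomes 9; next at i=2:; next v becomes 9; next s becomes 1; next at i=-1:; next s becomes -10; next at i=0:; next s becomes 100; next at i=1:; next s becomes -1000; next at i=2:; next s becomes 10000; next at i=3:; next s becomes -100000; next at i=4:; next s becomes 1000000; next v becomes 3; next final value 1000000
verdict: not equivalent; witness: x=-6, y=3


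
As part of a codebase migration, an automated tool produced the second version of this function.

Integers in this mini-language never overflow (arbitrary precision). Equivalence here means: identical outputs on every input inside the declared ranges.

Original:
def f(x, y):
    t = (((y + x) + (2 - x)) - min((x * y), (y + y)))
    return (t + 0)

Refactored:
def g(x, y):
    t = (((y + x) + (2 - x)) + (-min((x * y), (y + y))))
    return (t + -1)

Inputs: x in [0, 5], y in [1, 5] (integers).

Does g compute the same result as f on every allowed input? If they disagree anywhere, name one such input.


On input x=0, y=1, f returns 3 while g returns 2.
verdict: not equivalent; witness: x=0, y=1


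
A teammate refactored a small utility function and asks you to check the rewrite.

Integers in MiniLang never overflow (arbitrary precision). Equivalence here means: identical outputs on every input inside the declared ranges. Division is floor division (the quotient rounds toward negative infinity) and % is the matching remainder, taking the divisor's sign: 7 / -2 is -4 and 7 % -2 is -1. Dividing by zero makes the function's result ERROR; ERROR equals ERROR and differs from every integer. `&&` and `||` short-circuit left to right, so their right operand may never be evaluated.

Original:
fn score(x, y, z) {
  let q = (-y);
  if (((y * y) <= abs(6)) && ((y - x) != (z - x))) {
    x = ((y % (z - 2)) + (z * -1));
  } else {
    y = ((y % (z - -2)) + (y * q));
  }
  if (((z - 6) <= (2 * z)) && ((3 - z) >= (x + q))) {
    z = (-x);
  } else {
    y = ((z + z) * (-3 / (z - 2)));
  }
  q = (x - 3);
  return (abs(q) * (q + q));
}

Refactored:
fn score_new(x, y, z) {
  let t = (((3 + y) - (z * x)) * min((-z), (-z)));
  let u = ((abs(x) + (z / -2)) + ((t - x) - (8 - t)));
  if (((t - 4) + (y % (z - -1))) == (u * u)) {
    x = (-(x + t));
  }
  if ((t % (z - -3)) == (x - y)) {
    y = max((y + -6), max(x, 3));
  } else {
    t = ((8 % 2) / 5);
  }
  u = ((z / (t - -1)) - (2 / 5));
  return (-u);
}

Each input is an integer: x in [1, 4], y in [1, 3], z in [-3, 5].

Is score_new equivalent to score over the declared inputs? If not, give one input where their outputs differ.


Run the pair on x=1, y=1, z=-3.
score: q becomes -1; next (((y * y) <= abs(6)) && ((y - x) != (z - x))) evaluates to true; next x becomes -1; next (((z - 6) <= (2 * z)) && ((3 - z) >= (x + q))) evaluates to true; next z becomes 1; next q becomes -4; next final value -32
score_new: t becomes 21; next u becomes 35; next (((t - 4) + (y % (z - -1))) == (u * u)) evaluates to false; next hits division by zero so the output is ERROR
-32 against ERROR: the behavior changed.
verdict: not equivalent; witness: x=1, y=1, z=-3


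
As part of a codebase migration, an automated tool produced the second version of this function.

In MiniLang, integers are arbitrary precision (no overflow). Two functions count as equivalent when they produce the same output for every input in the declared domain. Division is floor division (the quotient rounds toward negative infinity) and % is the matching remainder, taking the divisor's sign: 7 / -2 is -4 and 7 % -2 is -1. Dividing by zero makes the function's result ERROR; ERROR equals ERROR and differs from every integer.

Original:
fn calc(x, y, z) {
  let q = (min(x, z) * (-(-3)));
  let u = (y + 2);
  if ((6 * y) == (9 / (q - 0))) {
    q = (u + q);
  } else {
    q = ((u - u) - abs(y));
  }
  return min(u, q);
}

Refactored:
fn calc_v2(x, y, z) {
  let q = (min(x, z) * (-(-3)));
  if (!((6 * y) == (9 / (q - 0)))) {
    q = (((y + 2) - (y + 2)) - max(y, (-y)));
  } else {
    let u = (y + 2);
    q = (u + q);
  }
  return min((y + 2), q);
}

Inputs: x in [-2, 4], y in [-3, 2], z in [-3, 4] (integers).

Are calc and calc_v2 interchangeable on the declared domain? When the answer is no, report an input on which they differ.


Side by side, the visible changes include: arithmetic usage differs, plus boolean connective usage differs, plus min/max/abs usage differs, plus constant usage differs.
Tracing x=1, y=-1, z=2: calc: q := 3 | u := 1 | ((6 * y) == (9 / (q - 0))): false | q := -1 | result -1 | calc_v2: q := 3 | (!((6 * y) == (9 / (q - 0)))): true | q := -1 | result -1 — matching result -1.
Checked all 336 inputs in the declared domain: the outputs agree on every one.
verdict: equivalent


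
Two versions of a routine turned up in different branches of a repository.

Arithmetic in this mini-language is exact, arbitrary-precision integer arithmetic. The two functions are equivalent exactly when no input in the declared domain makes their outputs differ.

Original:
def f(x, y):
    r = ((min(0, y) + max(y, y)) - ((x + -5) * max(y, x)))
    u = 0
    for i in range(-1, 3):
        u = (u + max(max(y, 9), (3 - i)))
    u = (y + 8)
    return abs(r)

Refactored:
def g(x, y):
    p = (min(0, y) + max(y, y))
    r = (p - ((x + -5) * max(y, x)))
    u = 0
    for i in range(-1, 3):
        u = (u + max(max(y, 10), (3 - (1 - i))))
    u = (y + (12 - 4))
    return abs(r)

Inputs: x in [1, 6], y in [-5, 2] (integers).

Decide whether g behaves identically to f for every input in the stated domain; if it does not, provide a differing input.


Equivalent. The suspicious edit (`9` became `10`) never changes the result for any input inside the declared domain.
Checked all 48 inputs in the declared domain: the outputs agree on every one.
As a probe, take x=2, y=-5: f runs r := -4 | u := 0 | iter i=-1: | u := 9 | iter i=0: | u := 18 | iter i=1: | u := 27 | iter i=2: | u := 36 | u := 3 | result 4; g runs p := -10 | r := -4 | u := 0 | iter i=-1: | u := 10 | iter i=0: | u := 20 | iter i=1: | u := 30 | iter i=2: | u := 40 | u := 3 | result 4; both end at 4.
verdict: equivalent


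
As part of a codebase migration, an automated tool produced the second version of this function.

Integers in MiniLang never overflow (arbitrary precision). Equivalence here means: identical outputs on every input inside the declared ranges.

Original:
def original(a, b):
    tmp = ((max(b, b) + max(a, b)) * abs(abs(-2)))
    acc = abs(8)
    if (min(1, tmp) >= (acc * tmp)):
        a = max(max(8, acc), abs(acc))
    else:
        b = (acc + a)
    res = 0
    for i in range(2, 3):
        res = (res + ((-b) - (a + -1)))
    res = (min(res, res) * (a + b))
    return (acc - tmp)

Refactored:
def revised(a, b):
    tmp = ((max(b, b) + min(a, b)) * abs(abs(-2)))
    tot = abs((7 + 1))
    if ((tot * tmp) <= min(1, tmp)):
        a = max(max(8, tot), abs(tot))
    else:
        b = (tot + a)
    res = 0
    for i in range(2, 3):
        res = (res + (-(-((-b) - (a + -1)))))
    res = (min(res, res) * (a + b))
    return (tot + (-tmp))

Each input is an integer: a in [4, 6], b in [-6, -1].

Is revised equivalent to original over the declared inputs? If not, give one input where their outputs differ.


At a=4, b=-6: original gives 12, revised gives 32.
verdict: not equivalent; witness: a=4, b=-6


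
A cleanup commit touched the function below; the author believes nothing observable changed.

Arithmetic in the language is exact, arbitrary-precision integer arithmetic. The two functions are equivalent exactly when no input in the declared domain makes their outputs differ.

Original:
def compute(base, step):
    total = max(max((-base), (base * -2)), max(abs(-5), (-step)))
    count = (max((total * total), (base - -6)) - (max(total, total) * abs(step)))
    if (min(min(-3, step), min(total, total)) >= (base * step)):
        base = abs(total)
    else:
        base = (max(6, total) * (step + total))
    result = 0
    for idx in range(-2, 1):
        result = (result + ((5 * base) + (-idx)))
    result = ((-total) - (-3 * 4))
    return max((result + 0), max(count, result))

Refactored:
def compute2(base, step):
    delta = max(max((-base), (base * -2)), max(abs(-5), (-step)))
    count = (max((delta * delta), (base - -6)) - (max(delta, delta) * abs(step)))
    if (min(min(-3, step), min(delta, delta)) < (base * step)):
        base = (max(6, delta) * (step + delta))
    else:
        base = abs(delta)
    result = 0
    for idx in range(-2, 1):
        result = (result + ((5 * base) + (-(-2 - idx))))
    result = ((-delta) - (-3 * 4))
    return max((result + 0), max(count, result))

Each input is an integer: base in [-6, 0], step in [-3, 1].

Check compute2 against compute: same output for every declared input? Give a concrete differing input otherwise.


The two are interchangeable: arithmetic usage differs; constant usage differs; local variable names differ; comparison usage differs, and every declared input agrees.
Tracing base=-2, step=-2: compute: total := 5 | count := 15 | (min(min(-3, step), min(total, total)) >= (base * step)): false | base := 18 | result := 0 | iter idx=-2: | result := 92 | iter idx=-1: | result := 183 | iter idx=0: | result := 273 | result := 7 | result 15 | compute2: delta := 5 | count := 15 | (min(min(-3, step), min(delta, delta)) < (base * step)): true | base := 18 | result := 0 | iter idx=-2: | result := 90 | iter idx=-1: | result := 181 | iter idx=0: | result := 273 | result := 7 | result 15 — matching result 15.
Across all 35 domain points the two functions coincide.
verdict: equivalent


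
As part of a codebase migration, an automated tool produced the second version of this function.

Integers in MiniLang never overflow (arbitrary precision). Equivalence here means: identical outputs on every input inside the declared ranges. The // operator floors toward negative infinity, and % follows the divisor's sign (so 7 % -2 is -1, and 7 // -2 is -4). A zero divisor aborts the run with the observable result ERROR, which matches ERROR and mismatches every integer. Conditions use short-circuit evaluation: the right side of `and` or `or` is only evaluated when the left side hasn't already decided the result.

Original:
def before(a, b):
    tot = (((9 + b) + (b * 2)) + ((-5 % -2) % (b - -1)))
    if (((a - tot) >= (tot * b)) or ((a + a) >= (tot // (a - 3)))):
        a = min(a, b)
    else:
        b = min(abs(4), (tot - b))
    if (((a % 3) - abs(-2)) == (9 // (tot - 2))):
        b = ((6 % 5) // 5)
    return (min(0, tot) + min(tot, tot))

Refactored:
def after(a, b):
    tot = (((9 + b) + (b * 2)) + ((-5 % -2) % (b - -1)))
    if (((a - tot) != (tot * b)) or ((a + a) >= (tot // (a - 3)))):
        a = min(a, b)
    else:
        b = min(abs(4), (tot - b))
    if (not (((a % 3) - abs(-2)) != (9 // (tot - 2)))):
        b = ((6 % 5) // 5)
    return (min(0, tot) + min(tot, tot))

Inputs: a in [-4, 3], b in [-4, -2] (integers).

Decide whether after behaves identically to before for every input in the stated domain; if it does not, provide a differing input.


Not equivalent: a=3, b=-4 separates them (ERROR vs -8).
before: tot becomes -4; next hits division by zero so the output is ERROR
after: tot becomes -4; next (((a - tot) != (tot * b)) or ((a + a) >= (tot // (a - 3)))) evaluates to true; next a becomes -4; next (not (((a % 3) - abs(-2)) != (9 // (tot - 2)))) evaluates to false; next final value -8
verdict: not equivalent; witness: a=3, b=-4


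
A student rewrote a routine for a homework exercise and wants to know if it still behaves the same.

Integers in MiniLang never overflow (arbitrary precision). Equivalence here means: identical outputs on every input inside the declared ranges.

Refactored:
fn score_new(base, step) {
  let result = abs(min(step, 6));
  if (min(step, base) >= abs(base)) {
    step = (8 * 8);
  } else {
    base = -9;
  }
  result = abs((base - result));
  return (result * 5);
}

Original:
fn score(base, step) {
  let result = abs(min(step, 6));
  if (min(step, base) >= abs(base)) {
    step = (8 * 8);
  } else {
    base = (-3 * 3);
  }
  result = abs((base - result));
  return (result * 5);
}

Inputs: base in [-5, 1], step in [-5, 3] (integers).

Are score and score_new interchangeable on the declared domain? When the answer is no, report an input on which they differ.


Behavior is preserved: although arithmetic usage differs; also constant usage differs, the outputs never diverge.
Tracing base=1, step=3: score: result becomes 3; next (min(step, base) >= abs(base)) evaluates to true; next step becomes 64; next result becomes 2; next final value 10 | score_new: result becomes 3; next (min(step, base) >= abs(base)) evaluates to true; next step becomes 64; next result becomes 2; next final value 10 — matching result 10.
An exhaustive pass over the 63 declared inputs shows identical outputs.
verdict: equivalent


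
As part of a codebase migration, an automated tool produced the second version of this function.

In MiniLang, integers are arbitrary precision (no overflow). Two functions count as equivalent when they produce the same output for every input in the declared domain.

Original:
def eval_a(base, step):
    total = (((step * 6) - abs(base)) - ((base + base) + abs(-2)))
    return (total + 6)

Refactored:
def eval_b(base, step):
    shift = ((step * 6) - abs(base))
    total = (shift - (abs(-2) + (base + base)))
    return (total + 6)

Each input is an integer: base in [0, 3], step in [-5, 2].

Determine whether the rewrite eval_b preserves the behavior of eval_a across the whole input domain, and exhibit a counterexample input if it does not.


Although local variable names differ, plus statement counts differ, 32/32 inputs agree.
verdict: equivalent


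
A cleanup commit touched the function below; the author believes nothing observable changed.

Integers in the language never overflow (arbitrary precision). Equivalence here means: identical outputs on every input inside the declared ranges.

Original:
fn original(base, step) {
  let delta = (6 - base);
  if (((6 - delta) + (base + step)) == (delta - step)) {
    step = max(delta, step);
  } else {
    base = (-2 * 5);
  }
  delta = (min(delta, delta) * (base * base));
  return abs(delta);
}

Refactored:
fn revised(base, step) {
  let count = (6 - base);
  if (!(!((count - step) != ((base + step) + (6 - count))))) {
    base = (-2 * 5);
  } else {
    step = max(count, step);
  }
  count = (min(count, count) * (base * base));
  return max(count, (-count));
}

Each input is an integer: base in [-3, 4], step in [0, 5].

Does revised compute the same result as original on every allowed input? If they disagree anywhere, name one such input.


Side by side, the visible changes include: min/max/abs usage differs, and local variable names differ, and comparison usage differs, and boolean connective usage differs.
Tracing base=3, step=0: original: delta becomes 3; next (((6 - delta) + (base + step)) == (delta - step)) evaluates to false; next base becomes -10; next delta becomes 300; next final value 300 | revised: count becomes 3; next (!(!((count - step) != ((base + step) + (6 - count))))) evaluates to true; next base becomes -10; next count becomes 300; next final value 300 — matching result 300.
Every one of the 48 inputs gives matching results.
verdict: equivalent


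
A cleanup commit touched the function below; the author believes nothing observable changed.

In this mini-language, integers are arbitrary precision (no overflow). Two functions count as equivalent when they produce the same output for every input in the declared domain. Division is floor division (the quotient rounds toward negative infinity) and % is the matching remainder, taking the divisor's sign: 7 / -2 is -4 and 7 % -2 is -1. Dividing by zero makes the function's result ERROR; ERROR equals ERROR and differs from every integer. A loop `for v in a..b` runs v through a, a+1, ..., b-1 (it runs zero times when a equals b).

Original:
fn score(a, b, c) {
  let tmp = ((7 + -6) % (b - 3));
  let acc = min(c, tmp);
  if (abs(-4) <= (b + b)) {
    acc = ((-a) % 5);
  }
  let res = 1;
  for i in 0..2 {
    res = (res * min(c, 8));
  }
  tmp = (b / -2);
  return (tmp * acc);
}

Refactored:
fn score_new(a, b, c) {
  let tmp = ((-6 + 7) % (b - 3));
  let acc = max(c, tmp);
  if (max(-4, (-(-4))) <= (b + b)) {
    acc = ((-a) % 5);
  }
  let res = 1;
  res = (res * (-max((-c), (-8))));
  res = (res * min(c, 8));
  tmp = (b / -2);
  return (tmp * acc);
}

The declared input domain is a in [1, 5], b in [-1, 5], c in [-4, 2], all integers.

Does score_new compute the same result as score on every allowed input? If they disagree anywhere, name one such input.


Run the pair on a=1, b=1, c=-4.
score: tmp=-1, then acc=-4, then (abs(-4) <= (b + b)) is false, then res=1, then (i=0), then res=-4, then (i=1), then res=16, then tmp=-1, then returns 4
score_new: tmp=-1, then acc=-1, then (max(-4, (-(-4))) <= (b + b)) is false, then res=1, then res=-4, then res=16, then tmp=-1, then returns 1
4 and 1 differ, so these are not the same function on this domain.
verdict: not equivalent; witness: a=1, b=1, c=-4


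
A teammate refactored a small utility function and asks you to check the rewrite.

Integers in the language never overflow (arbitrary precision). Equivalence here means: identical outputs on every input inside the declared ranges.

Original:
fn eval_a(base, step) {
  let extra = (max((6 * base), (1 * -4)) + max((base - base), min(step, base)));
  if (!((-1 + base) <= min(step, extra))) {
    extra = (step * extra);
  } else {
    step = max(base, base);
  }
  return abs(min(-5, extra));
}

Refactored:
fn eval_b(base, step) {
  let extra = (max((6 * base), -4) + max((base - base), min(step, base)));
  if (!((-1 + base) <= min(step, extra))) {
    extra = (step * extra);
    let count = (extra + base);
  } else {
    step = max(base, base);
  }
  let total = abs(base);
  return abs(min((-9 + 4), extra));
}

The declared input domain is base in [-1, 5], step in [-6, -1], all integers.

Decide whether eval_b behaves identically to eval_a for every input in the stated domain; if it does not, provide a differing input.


Differences: local variable names differ; and min/max/abs usage differs; and constant usage differs; and arithmetic usage differs; and statement counts differ — yet all 42 inputs agree.
verdict: equivalent


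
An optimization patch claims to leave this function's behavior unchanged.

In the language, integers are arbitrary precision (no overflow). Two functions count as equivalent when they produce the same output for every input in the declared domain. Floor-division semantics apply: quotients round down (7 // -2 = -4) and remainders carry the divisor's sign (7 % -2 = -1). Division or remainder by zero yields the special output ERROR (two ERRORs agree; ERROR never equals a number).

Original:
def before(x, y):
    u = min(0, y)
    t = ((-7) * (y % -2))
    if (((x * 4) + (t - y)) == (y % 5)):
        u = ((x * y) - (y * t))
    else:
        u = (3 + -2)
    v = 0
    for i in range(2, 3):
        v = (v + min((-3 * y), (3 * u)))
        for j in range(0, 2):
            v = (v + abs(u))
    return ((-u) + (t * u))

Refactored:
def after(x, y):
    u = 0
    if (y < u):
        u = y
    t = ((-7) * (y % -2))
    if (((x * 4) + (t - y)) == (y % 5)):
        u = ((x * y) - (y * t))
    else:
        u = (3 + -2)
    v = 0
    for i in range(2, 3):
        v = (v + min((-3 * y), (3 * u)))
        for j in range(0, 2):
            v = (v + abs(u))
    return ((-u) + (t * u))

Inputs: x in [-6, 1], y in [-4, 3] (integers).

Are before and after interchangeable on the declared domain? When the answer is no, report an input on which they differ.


The two are interchangeable: branching structure differs; also min/max/abs usage differs; also statement counts differ; also comparison usage differs, and every declared input agrees.
As a probe, take x=1, y=-3: before runs u becomes -3; next t becomes 7; next (((x * 4) + (t - y)) == (y % 5)) evaluates to false; next u becomes 1; next v becomes 0; next at i=2:; next v becomes 3; next at j=0:; next v becomes 4; next at j=1:; next v becomes 5; next final value 6; after runs u becomes 0; next (y < u) evaluates to true; next u becomes -3; next t becomes 7; next (((x * 4) + (t - y)) == (y % 5)) evaluates to false; next u becomes 1; next v becomes 0; next at i=2:; next v becomes 3; next at j=0:; next v becomes 4; next at j=1:; next v becomes 5; next final value 6; both end at 6.
Across all 64 domain points the two functions coincide.
verdict: equivalent


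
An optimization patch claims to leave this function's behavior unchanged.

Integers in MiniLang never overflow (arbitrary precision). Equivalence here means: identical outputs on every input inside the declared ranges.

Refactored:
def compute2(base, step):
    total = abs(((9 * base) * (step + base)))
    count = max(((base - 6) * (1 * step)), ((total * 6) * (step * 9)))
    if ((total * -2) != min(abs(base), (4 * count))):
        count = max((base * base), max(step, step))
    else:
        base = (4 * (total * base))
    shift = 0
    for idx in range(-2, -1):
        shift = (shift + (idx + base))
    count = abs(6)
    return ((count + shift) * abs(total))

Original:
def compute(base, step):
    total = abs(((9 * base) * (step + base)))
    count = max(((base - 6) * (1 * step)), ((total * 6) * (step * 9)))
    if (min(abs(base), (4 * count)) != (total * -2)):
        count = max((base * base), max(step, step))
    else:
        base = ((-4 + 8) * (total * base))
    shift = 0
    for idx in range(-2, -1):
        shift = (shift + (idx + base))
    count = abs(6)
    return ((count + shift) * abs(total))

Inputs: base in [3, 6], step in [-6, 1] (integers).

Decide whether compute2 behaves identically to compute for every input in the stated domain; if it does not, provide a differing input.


Reading the diff, among the changes: arithmetic usage differs, plus constant usage differs.
As a probe, take base=4, step=-4: compute runs total := 0 | count := 8 | (min(abs(base), (4 * count)) != (total * -2)): true | count := 16 | shift := 0 | iter idx=-2: | shift := 2 | count := 6 | result 0; compute2 runs total := 0 | count := 8 | ((total * -2) != min(abs(base), (4 * count))): true | count := 16 | shift := 0 | iter idx=-2: | shift := 2 | count := 6 | result 0; both end at 0.
An exhaustive pass over the 32 declared inputs shows identical outputs.
verdict: equivalent


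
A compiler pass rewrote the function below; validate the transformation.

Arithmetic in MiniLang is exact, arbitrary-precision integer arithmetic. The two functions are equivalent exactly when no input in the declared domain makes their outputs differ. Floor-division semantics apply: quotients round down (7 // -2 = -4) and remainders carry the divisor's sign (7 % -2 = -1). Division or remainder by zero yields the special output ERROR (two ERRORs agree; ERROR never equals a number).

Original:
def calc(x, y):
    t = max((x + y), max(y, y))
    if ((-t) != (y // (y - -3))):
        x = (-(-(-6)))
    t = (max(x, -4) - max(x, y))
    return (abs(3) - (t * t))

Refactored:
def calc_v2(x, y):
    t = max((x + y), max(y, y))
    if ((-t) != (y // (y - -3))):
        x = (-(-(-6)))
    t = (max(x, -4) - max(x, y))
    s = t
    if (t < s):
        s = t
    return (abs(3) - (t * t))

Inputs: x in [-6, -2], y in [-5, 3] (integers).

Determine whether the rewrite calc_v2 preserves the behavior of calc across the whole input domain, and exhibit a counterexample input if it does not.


Comparing the listings, the differences include: statement counts differ, plus comparison usage differs, plus local variable names differ, plus branching structure differs.
Spot check at x=-2, y=-2 — calc: t=-2, then ((-t) != (y // (y - -3))) is true, then x=-6, then t=-2, then returns -1. calc_v2: t=-2, then ((-t) != (y // (y - -3))) is true, then x=-6, then t=-2, then s=-2, then (t < s) is false, then returns -1. Both give -1.
Every one of the 45 inputs gives matching results.
verdict: equivalent


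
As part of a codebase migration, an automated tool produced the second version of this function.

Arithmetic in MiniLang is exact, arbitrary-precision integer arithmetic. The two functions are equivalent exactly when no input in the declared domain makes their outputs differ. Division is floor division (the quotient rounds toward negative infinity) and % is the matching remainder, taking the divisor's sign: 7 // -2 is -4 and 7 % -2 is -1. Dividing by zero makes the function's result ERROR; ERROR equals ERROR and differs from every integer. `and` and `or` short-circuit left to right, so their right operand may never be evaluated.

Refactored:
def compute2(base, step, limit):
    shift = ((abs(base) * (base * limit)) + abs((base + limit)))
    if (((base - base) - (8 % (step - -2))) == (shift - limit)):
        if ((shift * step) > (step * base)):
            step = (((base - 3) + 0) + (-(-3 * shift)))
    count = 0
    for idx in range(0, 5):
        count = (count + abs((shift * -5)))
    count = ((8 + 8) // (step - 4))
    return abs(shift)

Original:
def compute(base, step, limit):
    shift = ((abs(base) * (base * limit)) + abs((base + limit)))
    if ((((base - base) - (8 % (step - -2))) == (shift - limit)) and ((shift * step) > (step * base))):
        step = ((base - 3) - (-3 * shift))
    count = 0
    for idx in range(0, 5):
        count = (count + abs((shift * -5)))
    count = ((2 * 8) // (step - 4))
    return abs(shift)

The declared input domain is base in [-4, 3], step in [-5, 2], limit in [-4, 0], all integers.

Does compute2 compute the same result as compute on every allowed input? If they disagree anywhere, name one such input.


Behavior is preserved: although arithmetic usage differs; and boolean connective usage differs; and constant usage differs; and branching structure differs; and statement counts differ, the outputs never diverge.
As a probe, take base=-2, step=-5, limit=-3: compute runs shift becomes 17; next ((((base - base) - (8 % (step - -2))) == (shift - limit)) and ((shift * step) > (step * base))) evaluates to false; next count becomes 0; next at idx=0:; next count becomes 85; next at idx=1:; next count becomes 170; next at idx=2:; next count becomes 255; next at idx=3:; next count becomes 340; next at idx=4:; next count becomes 425; next count becomes -2; next final value 17; compute2 runs shift becomes 17; next (((base - base) - (8 % (step - -2))) == (shift - limit)) evaluates to false; next count becomes 0; next at idx=0:; next count becomes 85; next at idx=1:; next count becomes 170; next at idx=2:; next count becomes 255; next at idx=3:; next count becomes 340; next at idx=4:; next count becomes 425; next count becomes -2; next final value 17; both end at 17.
Every one of the 320 inputs gives matching results.
verdict: equivalent


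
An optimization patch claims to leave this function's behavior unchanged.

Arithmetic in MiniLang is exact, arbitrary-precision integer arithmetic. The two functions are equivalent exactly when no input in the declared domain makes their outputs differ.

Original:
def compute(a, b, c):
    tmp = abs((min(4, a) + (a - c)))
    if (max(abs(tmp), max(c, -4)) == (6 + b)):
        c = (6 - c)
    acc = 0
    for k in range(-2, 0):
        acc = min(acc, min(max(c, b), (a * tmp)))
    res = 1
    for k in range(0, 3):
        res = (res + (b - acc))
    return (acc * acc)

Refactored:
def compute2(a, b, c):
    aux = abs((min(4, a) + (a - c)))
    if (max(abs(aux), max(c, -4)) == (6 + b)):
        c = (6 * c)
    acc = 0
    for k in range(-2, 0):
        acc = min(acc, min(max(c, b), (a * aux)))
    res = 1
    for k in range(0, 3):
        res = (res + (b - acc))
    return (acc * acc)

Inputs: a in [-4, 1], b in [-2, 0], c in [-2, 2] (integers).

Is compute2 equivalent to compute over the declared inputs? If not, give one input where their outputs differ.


a=1, b=-2, c=-2 yields 0 from compute but 4 from compute2.
verdict: not equivalent; witness: a=1, b=-2, c=-2
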